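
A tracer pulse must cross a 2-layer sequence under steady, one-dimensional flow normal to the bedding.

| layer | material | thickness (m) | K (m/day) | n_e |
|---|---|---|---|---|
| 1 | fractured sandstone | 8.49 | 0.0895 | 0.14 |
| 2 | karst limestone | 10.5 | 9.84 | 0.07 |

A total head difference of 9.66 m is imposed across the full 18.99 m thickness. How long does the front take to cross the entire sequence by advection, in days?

19.1

With flow normal to the layers, continuity requires the same specific discharge q through every layer.
Σ(b_i/K_i) = 8.49/0.0895 + 10.5/9.84 = 95.93 d.
q = Δh / Σ(b_i/K_i) = 9.66 / 95.93 = 0.1007 m/day.
In each layer the seepage velocity is v_i = q/n_i, so the layer transit time is t_i = b_i·n_i / q:
  layer 1 (fractured sandstone): t_1 = 8.49 × 0.14 / 0.1007 = 11.80 d
  layer 2 (karst limestone): t_2 = 10.5 × 0.07 / 0.1007 = 7.299 d
Total t = Σ t_i = 19.10 days.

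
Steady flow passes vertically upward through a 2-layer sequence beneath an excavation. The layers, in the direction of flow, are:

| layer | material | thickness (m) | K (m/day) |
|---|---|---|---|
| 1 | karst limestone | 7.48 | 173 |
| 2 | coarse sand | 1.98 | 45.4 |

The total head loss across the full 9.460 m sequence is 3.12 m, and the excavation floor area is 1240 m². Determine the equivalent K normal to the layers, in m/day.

Flow is perpendicular to layering, so the layers act in series and the equivalent K is the thickness-weighted harmonic mean.
Total thickness L = 7.48 + 1.98 = 9.460 m.
Σ(b_i/K_i) = 7.48/173 + 1.98/45.4 = 0.08685 d.
K_eq = L / Σ(b_i/K_i) = 9.460 / 0.08685 = 108.9 m/day.

109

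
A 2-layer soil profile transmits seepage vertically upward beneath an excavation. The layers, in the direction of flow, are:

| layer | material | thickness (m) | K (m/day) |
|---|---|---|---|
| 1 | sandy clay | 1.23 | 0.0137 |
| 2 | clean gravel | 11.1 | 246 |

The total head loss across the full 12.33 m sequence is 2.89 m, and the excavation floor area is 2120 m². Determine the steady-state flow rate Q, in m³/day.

68.2

Flow is perpendicular to layering, so the layers act in series and the equivalent K is the thickness-weighted harmonic mean.
Total thickness L = 1.23 + 11.1 = 12.33 m.
Σ(b_i/K_i) = 1.23/0.0137 + 11.1/246 = 89.83 d.
K_eq = L / Σ(b_i/K_i) = 12.33 / 89.83 = 0.1373 m/day.
Q = K_eq · A · (Δh/L) = 0.1373 × 2120 × (2.89/12.33) = 68.21 m³/day.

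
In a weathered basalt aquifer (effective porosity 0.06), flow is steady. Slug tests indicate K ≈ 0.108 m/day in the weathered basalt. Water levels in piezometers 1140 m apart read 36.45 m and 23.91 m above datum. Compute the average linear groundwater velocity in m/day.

Hydraulic gradient i = (36.45 − 23.91) / 1140 = 12.54 / 1140 = 0.01100.
Darcy flux q = K · i = 0.1080 × 0.01100 = 0.001188 m/day.
Seepage velocity v = q / n_e = 0.001188 / 0.06 = 0.01980 m/day.

0.0198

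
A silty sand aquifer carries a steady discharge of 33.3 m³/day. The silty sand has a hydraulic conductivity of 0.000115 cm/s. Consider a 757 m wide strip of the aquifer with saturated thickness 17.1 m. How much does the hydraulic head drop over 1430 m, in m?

37.0

Convert K: 0.000115 cm/s × 864 = 0.09936 m/day.
Cross-sectional area A = 757 × 17.1 = 12945 m².
From Q = K·A·i, i = Q / (K·A) = 33.3 / (0.09936 × 12945) = 0.02589.
Head loss Δh = i · L = 0.02589 × 1430 = 37.02 m.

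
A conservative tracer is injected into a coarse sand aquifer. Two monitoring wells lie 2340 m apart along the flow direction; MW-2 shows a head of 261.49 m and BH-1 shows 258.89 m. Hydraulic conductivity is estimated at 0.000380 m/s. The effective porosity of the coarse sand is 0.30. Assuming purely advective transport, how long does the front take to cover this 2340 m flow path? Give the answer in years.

52.7

Convert K: 0.000380 m/s × 86400 = 32.83 m/day.
Hydraulic gradient i = (261.49 − 258.89) / 2340 = 2.6 / 2340 = 0.001111.
Darcy flux q = K · i = 32.83 × 0.001111 = 0.03648 m/day.
Seepage velocity v = q / n_e = 0.03648 / 0.30 = 0.1216 m/day.
Travel time t = L / v = 2340 / 0.1216 = 19243 days = 52.69 years.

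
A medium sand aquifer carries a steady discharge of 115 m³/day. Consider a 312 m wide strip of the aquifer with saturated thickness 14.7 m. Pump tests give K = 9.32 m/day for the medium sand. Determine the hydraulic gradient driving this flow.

0.00269

Cross-sectional area A = 312 × 14.7 = 4586 m².
From Q = K·A·i, i = Q / (K·A) = 115 / (9.320 × 4586) = 0.002690.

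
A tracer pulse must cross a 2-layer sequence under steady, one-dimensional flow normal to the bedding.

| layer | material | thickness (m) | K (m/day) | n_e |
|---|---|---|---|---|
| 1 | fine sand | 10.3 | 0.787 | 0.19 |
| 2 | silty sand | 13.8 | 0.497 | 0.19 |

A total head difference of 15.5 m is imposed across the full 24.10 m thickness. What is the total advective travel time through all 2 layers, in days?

With flow normal to the layers, continuity requires the same specific discharge q through every layer.
Σ(b_i/K_i) = 10.3/0.787 + 13.8/0.497 = 40.85 d.
q = Δh / Σ(b_i/K_i) = 15.5 / 40.85 = 0.3794 m/day.
In each layer the seepage velocity is v_i = q/n_i, so the layer transit time is t_i = b_i·n_i / q:
  layer 1 (fine sand): t_1 = 10.3 × 0.19 / 0.3794 = 5.158 d
  layer 2 (silty sand): t_2 = 13.8 × 0.19 / 0.3794 = 6.911 d
Total t = Σ t_i = 12.07 days.

12.1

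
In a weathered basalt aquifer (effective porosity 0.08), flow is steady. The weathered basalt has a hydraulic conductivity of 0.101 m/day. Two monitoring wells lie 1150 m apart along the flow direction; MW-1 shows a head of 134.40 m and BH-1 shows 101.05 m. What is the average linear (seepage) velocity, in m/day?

Hydraulic gradient i = (134.40 − 101.05) / 1150 = 33.35 / 1150 = 0.02900.
Darcy flux q = K · i = 0.1010 × 0.02900 = 0.002929 m/day.
Seepage velocity v = q / n_e = 0.002929 / 0.08 = 0.03661 m/day.

0.0366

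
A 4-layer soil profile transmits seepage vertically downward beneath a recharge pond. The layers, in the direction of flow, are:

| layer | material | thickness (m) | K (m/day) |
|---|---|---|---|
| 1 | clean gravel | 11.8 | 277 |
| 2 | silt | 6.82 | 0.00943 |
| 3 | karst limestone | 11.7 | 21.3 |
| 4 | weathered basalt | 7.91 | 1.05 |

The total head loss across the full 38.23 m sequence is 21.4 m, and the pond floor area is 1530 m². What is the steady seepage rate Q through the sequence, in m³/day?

Flow is perpendicular to layering, so the layers act in series and the equivalent K is the thickness-weighted harmonic mean.
Total thickness L = 11.8 + 6.82 + 11.7 + 7.91 = 38.23 m.
Σ(b_i/K_i) = 11.8/277 + 6.82/0.00943 + 11.7/21.3 + 7.91/1.05 = 731.3 d.
K_eq = L / Σ(b_i/K_i) = 38.23 / 731.3 = 0.05227 m/day.
Q = K_eq · A · (Δh/L) = 0.05227 × 1530 × (21.4/38.23) = 44.77 m³/day.

44.8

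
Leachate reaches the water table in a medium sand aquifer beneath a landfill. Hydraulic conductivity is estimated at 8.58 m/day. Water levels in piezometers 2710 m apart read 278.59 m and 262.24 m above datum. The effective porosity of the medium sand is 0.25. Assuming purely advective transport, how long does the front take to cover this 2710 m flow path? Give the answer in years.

35.8

Hydraulic gradient i = (278.59 − 262.24) / 2710 = 16.35 / 2710 = 0.006033.
Darcy flux q = K · i = 8.580 × 0.006033 = 0.05176 m/day.
Seepage velocity v = q / n_e = 0.05176 / 0.25 = 0.2071 m/day.
Travel time t = L / v = 2710 / 0.2071 = 13088 days = 35.83 years.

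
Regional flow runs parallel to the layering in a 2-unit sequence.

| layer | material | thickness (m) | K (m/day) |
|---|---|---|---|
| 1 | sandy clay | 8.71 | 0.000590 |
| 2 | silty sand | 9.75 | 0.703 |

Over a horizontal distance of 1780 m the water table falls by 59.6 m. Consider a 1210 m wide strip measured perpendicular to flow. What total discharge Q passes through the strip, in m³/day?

Flow is parallel to layering, so each bed carries its own Darcy discharge and the transmissivities add.
Σ(K_i·b_i) = 0.000590×8.71 + 0.703×9.75 = 6.859 m²/day.
Hydraulic gradient i = Δh / L = 59.6 / 1780 = 0.03348.
Q = Σ(K_i·b_i) · W · i = 6.859 × 1210 × 0.03348 = 277.9 m³/day.

278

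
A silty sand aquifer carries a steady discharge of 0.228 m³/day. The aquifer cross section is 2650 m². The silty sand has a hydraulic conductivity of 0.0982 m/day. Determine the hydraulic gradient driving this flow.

0.000876

From Q = K·A·i, i = Q / (K·A) = 0.228 / (0.09820 × 2650) = 0.0008761.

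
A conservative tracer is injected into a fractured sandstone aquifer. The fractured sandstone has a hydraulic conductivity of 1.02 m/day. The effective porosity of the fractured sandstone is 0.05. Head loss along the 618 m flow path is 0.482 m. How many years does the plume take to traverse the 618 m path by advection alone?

106

Hydraulic gradient i = Δh / L = 0.482 / 618 = 0.0007799.
Darcy flux q = K · i = 1.020 × 0.0007799 = 0.0007955 m/day.
Seepage velocity v = q / n_e = 0.0007955 / 0.05 = 0.01591 m/day.
Travel time t = L / v = 618 / 0.01591 = 38842 days = 106.3 years.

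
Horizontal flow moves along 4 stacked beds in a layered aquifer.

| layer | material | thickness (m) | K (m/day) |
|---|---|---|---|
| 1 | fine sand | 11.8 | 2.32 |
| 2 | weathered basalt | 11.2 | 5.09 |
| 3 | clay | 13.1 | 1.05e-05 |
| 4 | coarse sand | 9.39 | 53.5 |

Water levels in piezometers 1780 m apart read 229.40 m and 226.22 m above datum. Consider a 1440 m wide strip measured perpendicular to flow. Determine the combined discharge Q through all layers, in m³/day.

1510

Flow is parallel to layering, so each bed carries its own Darcy discharge and the transmissivities add.
Σ(K_i·b_i) = 2.32×11.8 + 5.09×11.2 + 1.05e-05×13.1 + 53.5×9.39 = 586.7 m²/day.
Hydraulic gradient i = (229.40 − 226.22) / 1780 = 3.18 / 1780 = 0.001787.
Q = Σ(K_i·b_i) · W · i = 586.7 × 1440 × 0.001787 = 1509 m³/day.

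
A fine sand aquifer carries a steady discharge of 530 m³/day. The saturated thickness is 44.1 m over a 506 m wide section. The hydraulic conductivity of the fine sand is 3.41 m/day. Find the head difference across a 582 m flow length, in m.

4.05

Cross-sectional area A = 506 × 44.1 = 22315 m².
From Q = K·A·i, i = Q / (K·A) = 530 / (3.410 × 22315) = 0.006965.
Head loss Δh = i · L = 0.006965 × 582 = 4.054 m.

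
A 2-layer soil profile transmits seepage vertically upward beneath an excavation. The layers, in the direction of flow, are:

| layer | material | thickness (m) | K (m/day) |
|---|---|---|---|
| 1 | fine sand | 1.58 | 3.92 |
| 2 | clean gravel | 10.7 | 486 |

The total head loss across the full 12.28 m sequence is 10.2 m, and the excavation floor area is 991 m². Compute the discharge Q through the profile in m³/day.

Flow is perpendicular to layering, so the layers act in series and the equivalent K is the thickness-weighted harmonic mean.
Total thickness L = 1.58 + 10.7 = 12.28 m.
Σ(b_i/K_i) = 1.58/3.92 + 10.7/486 = 0.4251 d.
K_eq = L / Σ(b_i/K_i) = 12.28 / 0.4251 = 28.89 m/day.
Q = K_eq · A · (Δh/L) = 28.89 × 991 × (10.2/12.28) = 23780 m³/day.

23800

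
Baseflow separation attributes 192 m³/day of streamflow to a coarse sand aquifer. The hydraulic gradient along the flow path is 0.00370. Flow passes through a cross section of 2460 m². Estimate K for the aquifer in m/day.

21.1

Hydraulic gradient i = 0.00370.
From Q = K·A·i, K = Q / (A·i) = 192 / (2460 × 0.003700) = 21.09 m/day.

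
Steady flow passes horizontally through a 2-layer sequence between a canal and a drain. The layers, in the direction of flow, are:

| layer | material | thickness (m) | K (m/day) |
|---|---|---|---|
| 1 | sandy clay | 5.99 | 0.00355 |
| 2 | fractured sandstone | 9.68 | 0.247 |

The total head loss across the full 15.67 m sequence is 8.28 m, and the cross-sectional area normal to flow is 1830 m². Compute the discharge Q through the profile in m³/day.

Flow is perpendicular to layering, so the layers act in series and the equivalent K is the thickness-weighted harmonic mean.
Total thickness L = 5.99 + 9.68 = 15.67 m.
Σ(b_i/K_i) = 5.99/0.00355 + 9.68/0.247 = 1727 d.
K_eq = L / Σ(b_i/K_i) = 15.67 / 1727 = 0.009076 m/day.
Q = K_eq · A · (Δh/L) = 0.009076 × 1830 × (8.28/15.67) = 8.776 m³/day.

8.78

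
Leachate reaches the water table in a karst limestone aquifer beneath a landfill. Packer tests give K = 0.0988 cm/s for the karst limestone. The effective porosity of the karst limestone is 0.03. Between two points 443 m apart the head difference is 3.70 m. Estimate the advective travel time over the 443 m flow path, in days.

Convert K: 0.0988 cm/s × 864 = 85.36 m/day.
Hydraulic gradient i = Δh / L = 3.70 / 443 = 0.008352.
Darcy flux q = K · i = 85.36 × 0.008352 = 0.7130 m/day.
Seepage velocity v = q / n_e = 0.7130 / 0.03 = 23.77 m/day.
Travel time t = L / v = 443 / 23.77 = 18.64 days.

18.6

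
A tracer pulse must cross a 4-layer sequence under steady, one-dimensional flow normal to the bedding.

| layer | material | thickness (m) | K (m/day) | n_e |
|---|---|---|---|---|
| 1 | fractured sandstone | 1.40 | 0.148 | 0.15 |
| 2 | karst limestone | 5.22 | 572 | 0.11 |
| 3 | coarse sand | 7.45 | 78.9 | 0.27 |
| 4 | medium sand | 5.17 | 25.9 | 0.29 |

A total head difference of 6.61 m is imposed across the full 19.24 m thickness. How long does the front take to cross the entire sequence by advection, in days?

With flow normal to the layers, continuity requires the same specific discharge q through every layer.
Σ(b_i/K_i) = 1.40/0.148 + 5.22/572 + 7.45/78.9 + 5.17/25.9 = 9.763 d.
q = Δh / Σ(b_i/K_i) = 6.61 / 9.763 = 0.6771 m/day.
In each layer the seepage velocity is v_i = q/n_i, so the layer transit time is t_i = b_i·n_i / q:
  layer 1 (fractured sandstone): t_1 = 1.40 × 0.15 / 0.6771 = 0.3102 d
  layer 2 (karst limestone): t_2 = 5.22 × 0.11 / 0.6771 = 0.8481 d
  layer 3 (coarse sand): t_3 = 7.45 × 0.27 / 0.6771 = 2.971 d
  layer 4 (medium sand): t_4 = 5.17 × 0.29 / 0.6771 = 2.214 d
Total t = Σ t_i = 6.343 days.

6.34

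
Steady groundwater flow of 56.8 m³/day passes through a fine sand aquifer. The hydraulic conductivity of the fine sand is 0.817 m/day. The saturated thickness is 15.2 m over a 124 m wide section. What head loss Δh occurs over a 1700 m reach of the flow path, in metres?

62.7

Cross-sectional area A = 124 × 15.2 = 1885 m².
From Q = K·A·i, i = Q / (K·A) = 56.8 / (0.8170 × 1885) = 0.03689.
Head loss Δh = i · L = 0.03689 × 1700 = 62.71 m.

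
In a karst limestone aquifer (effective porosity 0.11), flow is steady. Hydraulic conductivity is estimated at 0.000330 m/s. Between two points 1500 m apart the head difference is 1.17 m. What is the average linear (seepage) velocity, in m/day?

Convert K: 0.000330 m/s × 86400 = 28.51 m/day.
Hydraulic gradient i = Δh / L = 1.17 / 1500 = 0.0007800.
Darcy flux q = K · i = 28.51 × 0.0007800 = 0.02224 m/day.
Seepage velocity v = q / n_e = 0.02224 / 0.11 = 0.2022 m/day.

0.202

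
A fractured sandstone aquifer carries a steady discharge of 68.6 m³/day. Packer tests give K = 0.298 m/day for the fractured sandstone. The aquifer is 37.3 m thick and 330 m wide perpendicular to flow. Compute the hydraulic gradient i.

Cross-sectional area A = 330 × 37.3 = 12309 m².
From Q = K·A·i, i = Q / (K·A) = 68.6 / (0.2980 × 12309) = 0.01870.

0.0187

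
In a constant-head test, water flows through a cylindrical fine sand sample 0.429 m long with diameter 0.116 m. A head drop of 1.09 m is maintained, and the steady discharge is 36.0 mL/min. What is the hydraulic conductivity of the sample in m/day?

Cross-sectional area A = π·(d/2)² = π × (0.116/2)² = 0.01057 m².
Convert discharge: 36.0 mL/min = 6.000e-07 m³/s.
Darcy's law rearranged: K = Q·L / (A·Δh) = 6.000e-07 × 0.429 / (0.01057 × 1.09) = 2.234e-05 m/s = 1.931 m/day.

1.93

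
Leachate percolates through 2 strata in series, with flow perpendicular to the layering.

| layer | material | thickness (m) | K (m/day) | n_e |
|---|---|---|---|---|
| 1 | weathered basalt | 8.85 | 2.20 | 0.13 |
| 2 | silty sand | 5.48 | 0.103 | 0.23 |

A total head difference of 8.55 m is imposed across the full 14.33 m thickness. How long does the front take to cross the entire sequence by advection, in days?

16.1

With flow normal to the layers, continuity requires the same specific discharge q through every layer.
Σ(b_i/K_i) = 8.85/2.20 + 5.48/0.103 = 57.23 d.
q = Δh / Σ(b_i/K_i) = 8.55 / 57.23 = 0.1494 m/day.
In each layer the seepage velocity is v_i = q/n_i, so the layer transit time is t_i = b_i·n_i / q:
  layer 1 (weathered basalt): t_1 = 8.85 × 0.13 / 0.1494 = 7.700 d
  layer 2 (silty sand): t_2 = 5.48 × 0.23 / 0.1494 = 8.436 d
Total t = Σ t_i = 16.14 days.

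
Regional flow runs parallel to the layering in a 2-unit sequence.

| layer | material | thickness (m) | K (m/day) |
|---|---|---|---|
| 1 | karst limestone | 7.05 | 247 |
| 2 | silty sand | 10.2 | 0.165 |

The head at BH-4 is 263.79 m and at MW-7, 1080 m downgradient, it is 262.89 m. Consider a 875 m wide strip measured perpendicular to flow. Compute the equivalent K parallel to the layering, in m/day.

101

Flow is parallel to layering, so each bed carries its own Darcy discharge and the transmissivities add.
Σ(K_i·b_i) = 247×7.05 + 0.165×10.2 = 1743 m²/day.
Total thickness b = 17.25 m, so K_eq = Σ(K_i·b_i)/b = 101.0 m/day.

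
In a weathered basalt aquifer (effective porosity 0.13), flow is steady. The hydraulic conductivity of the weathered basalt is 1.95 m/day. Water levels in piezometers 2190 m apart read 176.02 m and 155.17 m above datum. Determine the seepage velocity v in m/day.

0.143

Hydraulic gradient i = (176.02 − 155.17) / 2190 = 20.85 / 2190 = 0.009521.
Darcy flux q = K · i = 1.950 × 0.009521 = 0.01857 m/day.
Seepage velocity v = q / n_e = 0.01857 / 0.13 = 0.1428 m/day.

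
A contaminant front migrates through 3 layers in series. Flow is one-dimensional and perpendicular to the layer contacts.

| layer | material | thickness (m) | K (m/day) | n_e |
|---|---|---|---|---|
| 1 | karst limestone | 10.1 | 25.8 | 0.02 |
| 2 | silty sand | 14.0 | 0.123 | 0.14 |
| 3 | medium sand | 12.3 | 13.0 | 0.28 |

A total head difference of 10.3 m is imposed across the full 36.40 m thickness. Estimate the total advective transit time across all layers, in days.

62.7

With flow normal to the layers, continuity requires the same specific discharge q through every layer.
Σ(b_i/K_i) = 10.1/25.8 + 14.0/0.123 + 12.3/13.0 = 115.2 d.
q = Δh / Σ(b_i/K_i) = 10.3 / 115.2 = 0.08944 m/day.
In each layer the seepage velocity is v_i = q/n_i, so the layer transit time is t_i = b_i·n_i / q:
  layer 1 (karst limestone): t_1 = 10.1 × 0.02 / 0.08944 = 2.258 d
  layer 2 (silty sand): t_2 = 14.0 × 0.14 / 0.08944 = 21.91 d
  layer 3 (medium sand): t_3 = 12.3 × 0.28 / 0.08944 = 38.51 d
Total t = Σ t_i = 62.68 days.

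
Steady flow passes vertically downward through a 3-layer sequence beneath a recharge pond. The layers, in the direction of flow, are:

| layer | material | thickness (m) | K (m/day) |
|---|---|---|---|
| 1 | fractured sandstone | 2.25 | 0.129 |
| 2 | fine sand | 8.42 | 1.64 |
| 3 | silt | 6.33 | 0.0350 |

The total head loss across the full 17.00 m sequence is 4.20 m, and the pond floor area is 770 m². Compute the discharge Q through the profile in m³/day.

15.9

Flow is perpendicular to layering, so the layers act in series and the equivalent K is the thickness-weighted harmonic mean.
Total thickness L = 2.25 + 8.42 + 6.33 = 17.00 m.
Σ(b_i/K_i) = 2.25/0.129 + 8.42/1.64 + 6.33/0.0350 = 203.4 d.
K_eq = L / Σ(b_i/K_i) = 17.00 / 203.4 = 0.08357 m/day.
Q = K_eq · A · (Δh/L) = 0.08357 × 770 × (4.20/17.00) = 15.90 m³/day.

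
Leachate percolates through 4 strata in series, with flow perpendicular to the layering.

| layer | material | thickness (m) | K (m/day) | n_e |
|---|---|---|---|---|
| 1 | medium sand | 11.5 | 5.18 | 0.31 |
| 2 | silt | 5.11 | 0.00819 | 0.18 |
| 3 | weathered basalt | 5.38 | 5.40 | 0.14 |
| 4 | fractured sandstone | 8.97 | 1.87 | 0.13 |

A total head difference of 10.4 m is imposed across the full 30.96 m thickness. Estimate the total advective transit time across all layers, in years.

With flow normal to the layers, continuity requires the same specific discharge q through every layer.
Σ(b_i/K_i) = 11.5/5.18 + 5.11/0.00819 + 5.38/5.40 + 8.97/1.87 = 631.9 d.
q = Δh / Σ(b_i/K_i) = 10.4 / 631.9 = 0.01646 m/day.
In each layer the seepage velocity is v_i = q/n_i, so the layer transit time is t_i = b_i·n_i / q:
  layer 1 (medium sand): t_1 = 11.5 × 0.31 / 0.01646 = 216.6 d
  layer 2 (silt): t_2 = 5.11 × 0.18 / 0.01646 = 55.89 d
  layer 3 (weathered basalt): t_3 = 5.38 × 0.14 / 0.01646 = 45.77 d
  layer 4 (fractured sandstone): t_4 = 8.97 × 0.13 / 0.01646 = 70.86 d
Total t = Σ t_i = 389.1 days = 1.065 years.

1.07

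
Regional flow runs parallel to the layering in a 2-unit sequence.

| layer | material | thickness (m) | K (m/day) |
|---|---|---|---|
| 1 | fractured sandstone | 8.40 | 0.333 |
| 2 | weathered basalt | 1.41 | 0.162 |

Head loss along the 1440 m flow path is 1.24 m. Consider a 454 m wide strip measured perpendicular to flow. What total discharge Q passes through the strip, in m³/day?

Flow is parallel to layering, so each bed carries its own Darcy discharge and the transmissivities add.
Σ(K_i·b_i) = 0.333×8.40 + 0.162×1.41 = 3.026 m²/day.
Hydraulic gradient i = Δh / L = 1.24 / 1440 = 0.0008611.
Q = Σ(K_i·b_i) · W · i = 3.026 × 454 × 0.0008611 = 1.183 m³/day.

1.18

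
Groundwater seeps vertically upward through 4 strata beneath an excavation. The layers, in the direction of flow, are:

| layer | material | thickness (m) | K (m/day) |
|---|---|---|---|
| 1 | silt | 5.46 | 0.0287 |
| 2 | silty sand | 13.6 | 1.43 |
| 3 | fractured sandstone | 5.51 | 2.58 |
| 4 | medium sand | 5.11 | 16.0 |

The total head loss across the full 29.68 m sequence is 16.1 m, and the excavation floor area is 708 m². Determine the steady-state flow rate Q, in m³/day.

56.4

Flow is perpendicular to layering, so the layers act in series and the equivalent K is the thickness-weighted harmonic mean.
Total thickness L = 5.46 + 13.6 + 5.51 + 5.11 = 29.68 m.
Σ(b_i/K_i) = 5.46/0.0287 + 13.6/1.43 + 5.51/2.58 + 5.11/16.0 = 202.2 d.
K_eq = L / Σ(b_i/K_i) = 29.68 / 202.2 = 0.1468 m/day.
Q = K_eq · A · (Δh/L) = 0.1468 × 708 × (16.1/29.68) = 56.37 m³/day.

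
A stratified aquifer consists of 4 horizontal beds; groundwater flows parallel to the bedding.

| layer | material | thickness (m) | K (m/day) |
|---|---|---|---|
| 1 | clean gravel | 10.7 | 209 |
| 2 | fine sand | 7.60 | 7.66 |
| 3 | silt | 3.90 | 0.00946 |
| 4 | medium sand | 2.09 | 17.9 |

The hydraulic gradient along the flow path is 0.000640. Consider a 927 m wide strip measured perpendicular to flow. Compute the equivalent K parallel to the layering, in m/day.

Flow is parallel to layering, so each bed carries its own Darcy discharge and the transmissivities add.
Σ(K_i·b_i) = 209×10.7 + 7.66×7.60 + 0.00946×3.90 + 17.9×2.09 = 2332 m²/day.
Total thickness b = 24.29 m, so K_eq = Σ(K_i·b_i)/b = 96.01 m/day.

96.0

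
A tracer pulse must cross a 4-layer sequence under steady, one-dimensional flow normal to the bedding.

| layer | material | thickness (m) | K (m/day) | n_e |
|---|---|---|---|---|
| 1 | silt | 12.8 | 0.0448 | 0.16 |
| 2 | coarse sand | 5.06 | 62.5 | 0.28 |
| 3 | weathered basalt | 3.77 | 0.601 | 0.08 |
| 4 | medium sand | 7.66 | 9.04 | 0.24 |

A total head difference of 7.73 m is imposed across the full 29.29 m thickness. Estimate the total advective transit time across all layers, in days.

212

With flow normal to the layers, continuity requires the same specific discharge q through every layer.
Σ(b_i/K_i) = 12.8/0.0448 + 5.06/62.5 + 3.77/0.601 + 7.66/9.04 = 292.9 d.
q = Δh / Σ(b_i/K_i) = 7.73 / 292.9 = 0.02639 m/day.
In each layer the seepage velocity is v_i = q/n_i, so the layer transit time is t_i = b_i·n_i / q:
  layer 1 (silt): t_1 = 12.8 × 0.16 / 0.02639 = 77.61 d
  layer 2 (coarse sand): t_2 = 5.06 × 0.28 / 0.02639 = 53.69 d
  layer 3 (weathered basalt): t_3 = 3.77 × 0.08 / 0.02639 = 11.43 d
  layer 4 (medium sand): t_4 = 7.66 × 0.24 / 0.02639 = 69.66 d
Total t = Σ t_i = 212.4 days.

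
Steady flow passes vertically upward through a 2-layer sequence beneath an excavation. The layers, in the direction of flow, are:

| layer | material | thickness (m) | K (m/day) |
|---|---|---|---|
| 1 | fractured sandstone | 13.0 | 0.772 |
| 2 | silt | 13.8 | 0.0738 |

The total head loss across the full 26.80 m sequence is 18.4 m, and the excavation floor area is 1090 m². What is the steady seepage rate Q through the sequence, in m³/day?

98.4

Flow is perpendicular to layering, so the layers act in series and the equivalent K is the thickness-weighted harmonic mean.
Total thickness L = 13.0 + 13.8 = 26.80 m.
Σ(b_i/K_i) = 13.0/0.772 + 13.8/0.0738 = 203.8 d.
K_eq = L / Σ(b_i/K_i) = 26.80 / 203.8 = 0.1315 m/day.
Q = K_eq · A · (Δh/L) = 0.1315 × 1090 × (18.4/26.80) = 98.40 m³/day.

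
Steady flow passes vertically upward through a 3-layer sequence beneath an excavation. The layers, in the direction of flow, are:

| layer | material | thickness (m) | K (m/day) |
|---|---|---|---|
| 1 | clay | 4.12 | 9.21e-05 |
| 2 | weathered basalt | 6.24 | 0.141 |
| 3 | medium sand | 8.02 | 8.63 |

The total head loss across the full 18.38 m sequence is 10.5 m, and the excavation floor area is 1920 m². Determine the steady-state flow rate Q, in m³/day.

Flow is perpendicular to layering, so the layers act in series and the equivalent K is the thickness-weighted harmonic mean.
Total thickness L = 4.12 + 6.24 + 8.02 = 18.38 m.
Σ(b_i/K_i) = 4.12/9.21e-05 + 6.24/0.141 + 8.02/8.63 = 44779 d.
K_eq = L / Σ(b_i/K_i) = 18.38 / 44779 = 0.0004105 m/day.
Q = K_eq · A · (Δh/L) = 0.0004105 × 1920 × (10.5/18.38) = 0.4502 m³/day.

0.450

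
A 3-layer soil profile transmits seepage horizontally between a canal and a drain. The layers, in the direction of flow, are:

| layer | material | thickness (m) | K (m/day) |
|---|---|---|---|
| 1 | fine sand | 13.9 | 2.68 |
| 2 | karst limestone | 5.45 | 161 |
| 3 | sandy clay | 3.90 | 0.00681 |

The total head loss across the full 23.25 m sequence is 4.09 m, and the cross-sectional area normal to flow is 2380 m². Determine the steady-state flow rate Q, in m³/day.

16.8

Flow is perpendicular to layering, so the layers act in series and the equivalent K is the thickness-weighted harmonic mean.
Total thickness L = 13.9 + 5.45 + 3.90 = 23.25 m.
Σ(b_i/K_i) = 13.9/2.68 + 5.45/161 + 3.90/0.00681 = 577.9 d.
K_eq = L / Σ(b_i/K_i) = 23.25 / 577.9 = 0.04023 m/day.
Q = K_eq · A · (Δh/L) = 0.04023 × 2380 × (4.09/23.25) = 16.84 m³/day.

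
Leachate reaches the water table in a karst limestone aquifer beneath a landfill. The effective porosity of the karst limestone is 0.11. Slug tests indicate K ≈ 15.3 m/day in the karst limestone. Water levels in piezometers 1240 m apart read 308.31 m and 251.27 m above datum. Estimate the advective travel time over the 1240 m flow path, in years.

0.531

Hydraulic gradient i = (308.31 − 251.27) / 1240 = 57.04 / 1240 = 0.04600.
Darcy flux q = K · i = 15.30 × 0.04600 = 0.7038 m/day.
Seepage velocity v = q / n_e = 0.7038 / 0.11 = 6.398 m/day.
Travel time t = L / v = 1240 / 6.398 = 193.8 days = 0.5306 years.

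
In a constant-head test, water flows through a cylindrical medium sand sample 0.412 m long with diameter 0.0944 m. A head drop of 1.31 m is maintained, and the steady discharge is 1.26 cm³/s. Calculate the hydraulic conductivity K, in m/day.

4.89

Cross-sectional area A = π·(d/2)² = π × (0.0944/2)² = 0.006999 m².
Convert discharge: 1.26 cm³/s = 1.260e-06 m³/s.
Darcy's law rearranged: K = Q·L / (A·Δh) = 1.260e-06 × 0.412 / (0.006999 × 1.31) = 5.662e-05 m/s = 4.892 m/day.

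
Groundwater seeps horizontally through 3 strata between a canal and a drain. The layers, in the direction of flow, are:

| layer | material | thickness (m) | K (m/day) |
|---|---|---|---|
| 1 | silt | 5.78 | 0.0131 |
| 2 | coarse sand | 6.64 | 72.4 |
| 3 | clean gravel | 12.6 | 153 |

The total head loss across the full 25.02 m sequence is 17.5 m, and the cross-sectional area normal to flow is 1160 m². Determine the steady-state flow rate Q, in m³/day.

Flow is perpendicular to layering, so the layers act in series and the equivalent K is the thickness-weighted harmonic mean.
Total thickness L = 5.78 + 6.64 + 12.6 = 25.02 m.
Σ(b_i/K_i) = 5.78/0.0131 + 6.64/72.4 + 12.6/153 = 441.4 d.
K_eq = L / Σ(b_i/K_i) = 25.02 / 441.4 = 0.05668 m/day.
Q = K_eq · A · (Δh/L) = 0.05668 × 1160 × (17.5/25.02) = 45.99 m³/day.

46.0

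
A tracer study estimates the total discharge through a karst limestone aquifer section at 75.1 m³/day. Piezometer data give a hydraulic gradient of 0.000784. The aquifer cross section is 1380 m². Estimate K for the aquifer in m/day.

Hydraulic gradient i = 0.000784.
From Q = K·A·i, K = Q / (A·i) = 75.1 / (1380 × 0.0007840) = 69.41 m/day.

69.4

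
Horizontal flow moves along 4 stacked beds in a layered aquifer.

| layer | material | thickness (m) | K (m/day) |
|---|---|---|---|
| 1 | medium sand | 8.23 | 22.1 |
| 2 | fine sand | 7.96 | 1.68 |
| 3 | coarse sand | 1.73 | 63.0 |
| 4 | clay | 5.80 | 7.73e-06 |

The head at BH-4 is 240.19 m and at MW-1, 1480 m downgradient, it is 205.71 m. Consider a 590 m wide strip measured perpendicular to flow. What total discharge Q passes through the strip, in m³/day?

Flow is parallel to layering, so each bed carries its own Darcy discharge and the transmissivities add.
Σ(K_i·b_i) = 22.1×8.23 + 1.68×7.96 + 63.0×1.73 + 7.73e-06×5.80 = 304.2 m²/day.
Hydraulic gradient i = (240.19 − 205.71) / 1480 = 34.48 / 1480 = 0.02330.
Q = Σ(K_i·b_i) · W · i = 304.2 × 590 × 0.02330 = 4182 m³/day.

4180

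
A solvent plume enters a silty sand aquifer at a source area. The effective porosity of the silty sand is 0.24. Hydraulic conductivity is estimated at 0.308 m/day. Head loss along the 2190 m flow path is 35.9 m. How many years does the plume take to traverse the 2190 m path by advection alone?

285

Hydraulic gradient i = Δh / L = 35.9 / 2190 = 0.01639.
Darcy flux q = K · i = 0.3080 × 0.01639 = 0.005049 m/day.
Seepage velocity v = q / n_e = 0.005049 / 0.24 = 0.02104 m/day.
Travel time t = L / v = 2190 / 0.02104 = 1.041e+05 days = 285.0 years.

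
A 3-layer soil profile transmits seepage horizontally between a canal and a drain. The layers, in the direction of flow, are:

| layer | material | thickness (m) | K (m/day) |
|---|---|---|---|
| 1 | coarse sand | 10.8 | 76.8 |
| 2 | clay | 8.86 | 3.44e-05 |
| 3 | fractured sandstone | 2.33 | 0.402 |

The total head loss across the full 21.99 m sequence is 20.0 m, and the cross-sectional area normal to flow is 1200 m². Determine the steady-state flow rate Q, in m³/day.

0.0932

Flow is perpendicular to layering, so the layers act in series and the equivalent K is the thickness-weighted harmonic mean.
Total thickness L = 10.8 + 8.86 + 2.33 = 21.99 m.
Σ(b_i/K_i) = 10.8/76.8 + 8.86/3.44e-05 + 2.33/0.402 = 2.576e+05 d.
K_eq = L / Σ(b_i/K_i) = 21.99 / 2.576e+05 = 8.538e-05 m/day.
Q = K_eq · A · (Δh/L) = 8.538e-05 × 1200 × (20.0/21.99) = 0.09318 m³/day.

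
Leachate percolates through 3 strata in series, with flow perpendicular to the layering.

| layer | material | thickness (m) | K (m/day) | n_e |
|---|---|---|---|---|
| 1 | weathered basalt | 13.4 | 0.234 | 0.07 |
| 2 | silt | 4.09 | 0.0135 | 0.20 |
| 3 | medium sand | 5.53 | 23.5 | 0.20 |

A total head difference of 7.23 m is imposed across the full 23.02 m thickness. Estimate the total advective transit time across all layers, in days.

143

With flow normal to the layers, continuity requires the same specific discharge q through every layer.
Σ(b_i/K_i) = 13.4/0.234 + 4.09/0.0135 + 5.53/23.5 = 360.5 d.
q = Δh / Σ(b_i/K_i) = 7.23 / 360.5 = 0.02006 m/day.
In each layer the seepage velocity is v_i = q/n_i, so the layer transit time is t_i = b_i·n_i / q:
  layer 1 (weathered basalt): t_1 = 13.4 × 0.07 / 0.02006 = 46.77 d
  layer 2 (silt): t_2 = 4.09 × 0.20 / 0.02006 = 40.78 d
  layer 3 (medium sand): t_3 = 5.53 × 0.20 / 0.02006 = 55.14 d
Total t = Σ t_i = 142.7 days.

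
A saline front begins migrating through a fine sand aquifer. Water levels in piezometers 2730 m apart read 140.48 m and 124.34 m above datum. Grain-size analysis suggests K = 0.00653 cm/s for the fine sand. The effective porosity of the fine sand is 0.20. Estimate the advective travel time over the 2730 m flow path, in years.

44.8

Convert K: 0.00653 cm/s × 864 = 5.642 m/day.
Hydraulic gradient i = (140.48 − 124.34) / 2730 = 16.14 / 2730 = 0.005912.
Darcy flux q = K · i = 5.642 × 0.005912 = 0.03336 m/day.
Seepage velocity v = q / n_e = 0.03336 / 0.20 = 0.1668 m/day.
Travel time t = L / v = 2730 / 0.1668 = 16369 days = 44.82 years.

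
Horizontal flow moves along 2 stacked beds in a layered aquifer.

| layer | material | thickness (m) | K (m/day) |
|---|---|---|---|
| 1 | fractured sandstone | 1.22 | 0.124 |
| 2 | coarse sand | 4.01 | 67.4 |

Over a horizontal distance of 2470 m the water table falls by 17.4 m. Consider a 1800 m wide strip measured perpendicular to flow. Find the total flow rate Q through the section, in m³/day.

3430

Flow is parallel to layering, so each bed carries its own Darcy discharge and the transmissivities add.
Σ(K_i·b_i) = 0.124×1.22 + 67.4×4.01 = 270.4 m²/day.
Hydraulic gradient i = Δh / L = 17.4 / 2470 = 0.007045.
Q = Σ(K_i·b_i) · W · i = 270.4 × 1800 × 0.007045 = 3429 m³/day.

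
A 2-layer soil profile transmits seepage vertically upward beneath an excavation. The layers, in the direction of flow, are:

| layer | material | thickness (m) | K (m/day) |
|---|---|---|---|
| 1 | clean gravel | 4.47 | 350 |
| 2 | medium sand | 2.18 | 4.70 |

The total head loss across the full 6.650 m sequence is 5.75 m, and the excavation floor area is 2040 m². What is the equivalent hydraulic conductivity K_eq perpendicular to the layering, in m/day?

14.0

Flow is perpendicular to layering, so the layers act in series and the equivalent K is the thickness-weighted harmonic mean.
Total thickness L = 4.47 + 2.18 = 6.650 m.
Σ(b_i/K_i) = 4.47/350 + 2.18/4.70 = 0.4766 d.
K_eq = L / Σ(b_i/K_i) = 6.650 / 0.4766 = 13.95 m/day.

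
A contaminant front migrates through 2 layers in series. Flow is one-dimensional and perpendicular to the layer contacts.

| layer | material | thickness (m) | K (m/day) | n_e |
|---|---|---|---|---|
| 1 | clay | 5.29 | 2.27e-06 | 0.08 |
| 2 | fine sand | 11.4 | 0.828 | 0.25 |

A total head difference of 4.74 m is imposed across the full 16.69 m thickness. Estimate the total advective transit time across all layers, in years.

With flow normal to the layers, continuity requires the same specific discharge q through every layer.
Σ(b_i/K_i) = 5.29/2.27e-06 + 11.4/0.828 = 2.330e+06 d.
q = Δh / Σ(b_i/K_i) = 4.74 / 2.330e+06 = 2.034e-06 m/day.
In each layer the seepage velocity is v_i = q/n_i, so the layer transit time is t_i = b_i·n_i / q:
  layer 1 (clay): t_1 = 5.29 × 0.08 / 2.034e-06 = 2.081e+05 d
  layer 2 (fine sand): t_2 = 11.4 × 0.25 / 2.034e-06 = 1.401e+06 d
Total t = Σ t_i = 1.609e+06 days = 4406 years.

4410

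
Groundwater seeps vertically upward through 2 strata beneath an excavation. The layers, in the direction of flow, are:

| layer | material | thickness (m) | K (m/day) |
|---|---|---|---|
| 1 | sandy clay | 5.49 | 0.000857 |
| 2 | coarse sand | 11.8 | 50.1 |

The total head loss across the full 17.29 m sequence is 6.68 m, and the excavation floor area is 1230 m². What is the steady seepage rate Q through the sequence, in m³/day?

1.28

Flow is perpendicular to layering, so the layers act in series and the equivalent K is the thickness-weighted harmonic mean.
Total thickness L = 5.49 + 11.8 = 17.29 m.
Σ(b_i/K_i) = 5.49/0.000857 + 11.8/50.1 = 6406 d.
K_eq = L / Σ(b_i/K_i) = 17.29 / 6406 = 0.002699 m/day.
Q = K_eq · A · (Δh/L) = 0.002699 × 1230 × (6.68/17.29) = 1.283 m³/day.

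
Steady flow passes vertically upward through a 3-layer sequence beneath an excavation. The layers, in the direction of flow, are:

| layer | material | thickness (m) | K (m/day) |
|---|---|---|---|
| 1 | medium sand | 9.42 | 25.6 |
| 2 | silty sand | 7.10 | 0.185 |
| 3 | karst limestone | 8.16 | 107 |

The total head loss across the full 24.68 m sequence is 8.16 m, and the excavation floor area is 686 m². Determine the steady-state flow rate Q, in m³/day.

Flow is perpendicular to layering, so the layers act in series and the equivalent K is the thickness-weighted harmonic mean.
Total thickness L = 9.42 + 7.10 + 8.16 = 24.68 m.
Σ(b_i/K_i) = 9.42/25.6 + 7.10/0.185 + 8.16/107 = 38.82 d.
K_eq = L / Σ(b_i/K_i) = 24.68 / 38.82 = 0.6357 m/day.
Q = K_eq · A · (Δh/L) = 0.6357 × 686 × (8.16/24.68) = 144.2 m³/day.

144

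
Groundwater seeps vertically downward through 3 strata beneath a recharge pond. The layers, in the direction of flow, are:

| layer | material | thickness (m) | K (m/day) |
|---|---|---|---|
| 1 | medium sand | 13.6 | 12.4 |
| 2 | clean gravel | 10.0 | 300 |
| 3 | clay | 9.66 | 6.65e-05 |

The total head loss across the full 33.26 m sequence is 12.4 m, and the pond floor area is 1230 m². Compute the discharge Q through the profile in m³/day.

Flow is perpendicular to layering, so the layers act in series and the equivalent K is the thickness-weighted harmonic mean.
Total thickness L = 13.6 + 10.0 + 9.66 = 33.26 m.
Σ(b_i/K_i) = 13.6/12.4 + 10.0/300 + 9.66/6.65e-05 = 1.453e+05 d.
K_eq = L / Σ(b_i/K_i) = 33.26 / 1.453e+05 = 0.0002290 m/day.
Q = K_eq · A · (Δh/L) = 0.0002290 × 1230 × (12.4/33.26) = 0.1050 m³/day.

0.105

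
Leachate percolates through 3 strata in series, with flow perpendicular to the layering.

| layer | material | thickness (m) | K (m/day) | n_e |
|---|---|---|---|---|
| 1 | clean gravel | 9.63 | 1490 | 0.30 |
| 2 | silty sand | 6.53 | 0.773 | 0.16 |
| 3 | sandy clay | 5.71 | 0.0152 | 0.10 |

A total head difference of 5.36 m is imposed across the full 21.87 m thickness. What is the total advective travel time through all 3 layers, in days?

With flow normal to the layers, continuity requires the same specific discharge q through every layer.
Σ(b_i/K_i) = 9.63/1490 + 6.53/0.773 + 5.71/0.0152 = 384.1 d.
q = Δh / Σ(b_i/K_i) = 5.36 / 384.1 = 0.01395 m/day.
In each layer the seepage velocity is v_i = q/n_i, so the layer transit time is t_i = b_i·n_i / q:
  layer 1 (clean gravel): t_1 = 9.63 × 0.30 / 0.01395 = 207.0 d
  layer 2 (silty sand): t_2 = 6.53 × 0.16 / 0.01395 = 74.87 d
  layer 3 (sandy clay): t_3 = 5.71 × 0.10 / 0.01395 = 40.92 d
Total t = Σ t_i = 322.8 days.

323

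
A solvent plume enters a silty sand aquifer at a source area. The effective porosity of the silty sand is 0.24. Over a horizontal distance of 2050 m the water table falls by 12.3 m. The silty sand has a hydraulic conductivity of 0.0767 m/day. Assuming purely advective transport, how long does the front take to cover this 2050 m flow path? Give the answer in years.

Hydraulic gradient i = Δh / L = 12.3 / 2050 = 0.006000.
Darcy flux q = K · i = 0.07670 × 0.006000 = 0.0004602 m/day.
Seepage velocity v = q / n_e = 0.0004602 / 0.24 = 0.001918 m/day.
Travel time t = L / v = 2050 / 0.001918 = 1.069e+06 days = 2927 years.

2930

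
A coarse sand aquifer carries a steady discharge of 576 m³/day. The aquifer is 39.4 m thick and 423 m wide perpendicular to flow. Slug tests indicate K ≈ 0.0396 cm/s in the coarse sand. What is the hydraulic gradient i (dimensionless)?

Convert K: 0.0396 cm/s × 864 = 34.21 m/day.
Cross-sectional area A = 423 × 39.4 = 16666 m².
From Q = K·A·i, i = Q / (K·A) = 576 / (34.21 × 16666) = 0.001010.

0.00101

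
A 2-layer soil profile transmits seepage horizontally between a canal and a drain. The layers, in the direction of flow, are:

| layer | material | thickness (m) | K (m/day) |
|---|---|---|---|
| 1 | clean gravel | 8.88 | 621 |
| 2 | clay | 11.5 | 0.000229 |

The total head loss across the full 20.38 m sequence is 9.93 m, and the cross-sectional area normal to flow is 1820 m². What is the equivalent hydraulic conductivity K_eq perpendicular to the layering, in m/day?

0.000406

Flow is perpendicular to layering, so the layers act in series and the equivalent K is the thickness-weighted harmonic mean.
Total thickness L = 8.88 + 11.5 = 20.38 m.
Σ(b_i/K_i) = 8.88/621 + 11.5/0.000229 = 50218 d.
K_eq = L / Σ(b_i/K_i) = 20.38 / 50218 = 0.0004058 m/day.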